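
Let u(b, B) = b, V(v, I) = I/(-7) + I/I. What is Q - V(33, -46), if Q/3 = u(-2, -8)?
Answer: -95/7 ≈ -13.571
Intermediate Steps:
V(v, I) = 1 - I/7 (V(v, I) = I*(-⅐) + 1 = -I/7 + 1 = 1 - I/7)
Q = -6 (Q = 3*(-2) = -6)
Q - V(33, -46) = -6 - (1 - ⅐*(-46)) = -6 - (1 + 46/7) = -6 - 1*53/7 = -6 - 53/7 = -95/7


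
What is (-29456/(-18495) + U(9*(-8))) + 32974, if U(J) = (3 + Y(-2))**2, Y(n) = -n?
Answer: 610345961/18495 ≈ 33001.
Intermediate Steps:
U(J) = 25 (U(J) = (3 - 1*(-2))**2 = (3 + 2)**2 = 5**2 = 25)
(-29456/(-18495) + U(9*(-8))) + 32974 = (-29456/(-18495) + 25) + 32974 = (-29456*(-1/18495) + 25) + 32974 = (29456/18495 + 25) + 32974 = 491831/18495 + 32974 = 610345961/18495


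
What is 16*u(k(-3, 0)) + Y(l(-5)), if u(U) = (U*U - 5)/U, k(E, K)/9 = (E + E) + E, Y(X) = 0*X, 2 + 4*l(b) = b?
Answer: -104896/81 ≈ -1295.0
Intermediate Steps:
l(b) = -1/2 + b/4
Y(X) = 0
k(E, K) = 27*E (k(E, K) = 9*((E + E) + E) = 9*(2*E + E) = 9*(3*E) = 27*E)
u(U) = (-5 + U**2)/U (u(U) = (U**2 - 5)/U = (-5 + U**2)/U)
16*u(k(-3, 0)) + Y(l(-5)) = 16*(27*(-3) - 5/(27*(-3))) + 0 = 16*(-81 - 5/(-81)) + 0 = 16*(-81 - 5*(-1/81)) + 0 = 16*(-81 + 5/81) + 0 = 16*(-6556/81) + 0 = -104896/81 + 0 = -104896/81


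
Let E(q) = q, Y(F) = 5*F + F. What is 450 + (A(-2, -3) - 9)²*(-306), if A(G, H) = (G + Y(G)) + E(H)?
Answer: -206406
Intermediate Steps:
Y(F) = 6*F
A(G, H) = H + 7*G (A(G, H) = (G + 6*G) + H = 7*G + H = H + 7*G)
450 + (A(-2, -3) - 9)²*(-306) = 450 + ((-3 + 7*(-2)) - 9)²*(-306) = 450 + ((-3 - 14) - 9)²*(-306) = 450 + (-17 - 9)²*(-306) = 450 + (-26)²*(-306) = 450 + 676*(-306) = 450 - 206856 = -206406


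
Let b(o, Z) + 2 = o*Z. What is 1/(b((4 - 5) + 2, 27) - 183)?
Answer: -1/158 ≈ -0.0063291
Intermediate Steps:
b(o, Z) = -2 + Z*o (b(o, Z) = -2 + o*Z = -2 + Z*o)
1/(b((4 - 5) + 2, 27) - 183) = 1/((-2 + 27*((4 - 5) + 2)) - 183) = 1/((-2 + 27*(-1 + 2)) - 183) = 1/((-2 + 27*1) - 183) = 1/((-2 + 27) - 183) = 1/(25 - 183) = 1/(-158) = -1/158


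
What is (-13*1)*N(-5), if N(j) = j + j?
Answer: 130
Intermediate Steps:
N(j) = 2*j
(-13*1)*N(-5) = (-13*1)*(2*(-5)) = -13*(-10) = 130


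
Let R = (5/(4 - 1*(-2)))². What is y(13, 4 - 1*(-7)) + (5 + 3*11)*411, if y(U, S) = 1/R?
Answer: 390486/25 ≈ 15619.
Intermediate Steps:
R = 25/36 (R = (5/(4 + 2))² = (5/6)² = (5*(⅙))² = (⅚)² = 25/36 ≈ 0.69444)
y(U, S) = 36/25 (y(U, S) = 1/(25/36) = 36/25)
y(13, 4 - 1*(-7)) + (5 + 3*11)*411 = 36/25 + (5 + 3*11)*411 = 36/25 + (5 + 33)*411 = 36/25 + 38*411 = 36/25 + 15618 = 390486/25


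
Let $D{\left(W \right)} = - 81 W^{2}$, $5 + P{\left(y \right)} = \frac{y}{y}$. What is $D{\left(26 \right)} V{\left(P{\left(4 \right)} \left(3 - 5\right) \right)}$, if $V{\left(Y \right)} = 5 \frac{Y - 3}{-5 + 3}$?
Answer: $684450$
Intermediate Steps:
$P{\left(y \right)} = -4$ ($P{\left(y \right)} = -5 + \frac{y}{y} = -5 + 1 = -4$)
$V{\left(Y \right)} = \frac{15}{2} - \frac{5 Y}{2}$ ($V{\left(Y \right)} = 5 \frac{-3 + Y}{-2} = 5 \left(-3 + Y\right) \left(- \frac{1}{2}\right) = 5 \left(\frac{3}{2} - \frac{Y}{2}\right) = \frac{15}{2} - \frac{5 Y}{2}$)
$D{\left(26 \right)} V{\left(P{\left(4 \right)} \left(3 - 5\right) \right)} = - 81 \cdot 26^{2} \left(\frac{15}{2} - \frac{5 \left(- 4 \left(3 - 5\right)\right)}{2}\right) = \left(-81\right) 676 \left(\frac{15}{2} - \frac{5 \left(\left(-4\right) \left(-2\right)\right)}{2}\right) = - 54756 \left(\frac{15}{2} - 20\right) = \left(-54756\right) \left(- \frac{25}{2}\right) = 684450$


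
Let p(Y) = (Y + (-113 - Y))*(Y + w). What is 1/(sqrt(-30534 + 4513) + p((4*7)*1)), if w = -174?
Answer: 16498/272210025 - I*sqrt(26021)/272210025 ≈ 6.0608e-5 - 5.9259e-7*I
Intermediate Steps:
p(Y) = 19662 - 113*Y (p(Y) = (Y + (-113 - Y))*(Y - 174) = -113*(-174 + Y) = 19662 - 113*Y)
1/(sqrt(-30534 + 4513) + p((4*7)*1)) = 1/(sqrt(-30534 + 4513) + (19662 - 113*4*7)) = 1/(sqrt(-26021) + (19662 - 3164)) = 1/(I*sqrt(26021) + (19662 - 113*28)) = 1/(I*sqrt(26021) + (19662 - 3164)) = 1/(I*sqrt(26021) + 16498) = 1/(16498 + I*sqrt(26021))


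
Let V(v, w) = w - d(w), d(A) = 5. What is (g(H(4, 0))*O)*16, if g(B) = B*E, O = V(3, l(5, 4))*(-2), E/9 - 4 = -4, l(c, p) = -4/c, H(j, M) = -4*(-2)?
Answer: 0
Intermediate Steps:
H(j, M) = 8
E = 0 (E = 36 + 9*(-4) = 36 - 36 = 0)
V(v, w) = -5 + w (V(v, w) = w - 1*5 = w - 5 = -5 + w)
O = 58/5 (O = (-5 - 4/5)*(-2) = -29/5*(-2) = 58/5 ≈ 11.600)
g(B) = 0 (g(B) = B*0 = 0)
(g(H(4, 0))*O)*16 = (0*(58/5))*16 = 0*16 = 0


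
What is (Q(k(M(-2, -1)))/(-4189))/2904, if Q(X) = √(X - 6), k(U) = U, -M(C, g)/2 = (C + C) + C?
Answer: -√6/12164856 ≈ -2.0136e-7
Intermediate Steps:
M(C, g) = -6*C (M(C, g) = -2*((C + C) + C) = -2*(2*C + C) = -6*C)
Q(X) = √(-6 + X)
(Q(k(M(-2, -1)))/(-4189))/2904 = (√(-6 - 6*(-2))/(-4189))/2904 = (√(-6 + 12)*(-1/4189))*(1/2904) = (√6*(-1/4189))*(1/2904) = -√6/4189*(1/2904) = -√6/12164856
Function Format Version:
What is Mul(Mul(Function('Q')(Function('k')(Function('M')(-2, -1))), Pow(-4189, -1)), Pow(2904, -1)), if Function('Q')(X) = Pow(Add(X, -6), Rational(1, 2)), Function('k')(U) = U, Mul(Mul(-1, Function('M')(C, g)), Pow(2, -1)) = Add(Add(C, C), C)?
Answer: Mul(Rational(-1, 12164856), Pow(6, Rational(1, 2))) ≈ -2.0136e-7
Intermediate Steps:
Function('M')(C, g) = Mul(-6, C) (Function('M')(C, g) = Mul(-2, Add(Add(C, C), C)) = Mul(-2, Add(Mul(2, C), C)) = Mul(-2, Mul(3, C)) = Mul(-6, C))
Function('Q')(X) = Pow(Add(-6, X), Rational(1, 2))
Mul(Mul(Function('Q')(Function('k')(Function('M')(-2, -1))), Pow(-4189, -1)), Pow(2904, -1)) = Mul(Mul(Pow(Add(-6, Mul(-6, -2)), Rational(1, 2)), Pow(-4189, -1)), Pow(2904, -1)) = Mul(Mul(Pow(Add(-6, 12), Rational(1, 2)), Rational(-1, 4189)), Rational(1, 2904)) = Mul(Mul(Pow(6, Rational(1, 2)), Rational(-1, 4189)), Rational(1, 2904)) = Mul(Mul(Rational(-1, 4189), Pow(6, Rational(1, 2))), Rational(1, 2904)) = Mul(Rational(-1, 12164856), Pow(6, Rational(1, 2)))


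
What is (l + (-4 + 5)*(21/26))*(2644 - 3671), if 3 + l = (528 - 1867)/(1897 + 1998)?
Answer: 20289491/7790 ≈ 2604.6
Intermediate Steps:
l = -13024/3895 (l = -3 + (528 - 1867)/(1897 + 1998) = -3 - 1339/3895 = -13024/3895 ≈ -3.3438)
(l + (-4 + 5)*(21/26))*(2644 - 3671) = (-13024/3895 + (-4 + 5)*(21/26))*(2644 - 3671) = (-13024/3895 + 1*(21*(1/26)))*(-1027) = (-13024/3895 + 1*(21/26))*(-1027) = (-13024/3895 + 21/26)*(-1027) = -256829/101270*(-1027) = 20289491/7790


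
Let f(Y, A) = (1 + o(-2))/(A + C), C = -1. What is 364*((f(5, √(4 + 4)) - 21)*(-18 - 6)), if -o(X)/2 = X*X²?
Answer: 162240 - 42432*√2 ≈ 1.0223e+5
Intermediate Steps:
o(X) = -2*X³ (o(X) = -2*X*X² = -2*X³)
f(Y, A) = 17/(-1 + A) (f(Y, A) = (1 - 2*(-2)³)/(A - 1) = (1 - 2*(-8))/(-1 + A) = (1 + 16)/(-1 + A) = 17/(-1 + A))
364*((f(5, √(4 + 4)) - 21)*(-18 - 6)) = 364*((17/(-1 + √(4 + 4)) - 21)*(-18 - 6)) = 364*((17/(-1 + √8) - 21)*(-24)) = 364*((17/(-1 + 2*√2) - 21)*(-24)) = 364*((-21 + 17/(-1 + 2*√2))*(-24)) = 364*(504 - 408/(-1 + 2*√2)) = 183456 - 148512/(-1 + 2*√2)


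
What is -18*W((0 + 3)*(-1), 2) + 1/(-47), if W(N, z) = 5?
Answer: -4231/47 ≈ -90.021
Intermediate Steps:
-18*W((0 + 3)*(-1), 2) + 1/(-47) = -18*5 + 1/(-47) = -90 - 1/47 = -4231/47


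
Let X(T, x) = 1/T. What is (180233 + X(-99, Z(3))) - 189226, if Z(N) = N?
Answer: -890308/99 ≈ -8993.0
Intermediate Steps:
(180233 + X(-99, Z(3))) - 189226 = (180233 + 1/(-99)) - 189226 = (180233 - 1/99) - 189226 = 17843066/99 - 189226 = -890308/99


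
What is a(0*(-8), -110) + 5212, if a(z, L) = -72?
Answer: 5140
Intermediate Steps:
a(0*(-8), -110) + 5212 = -72 + 5212 = 5140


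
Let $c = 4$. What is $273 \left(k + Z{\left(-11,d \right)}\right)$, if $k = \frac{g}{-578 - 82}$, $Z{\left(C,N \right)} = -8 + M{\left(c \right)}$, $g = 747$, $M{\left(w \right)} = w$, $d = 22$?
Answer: $- \frac{308217}{220} \approx -1401.0$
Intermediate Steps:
$Z{\left(C,N \right)} = -4$ ($Z{\left(C,N \right)} = -8 + 4 = -4$)
$k = - \frac{249}{220}$ ($k = \frac{747}{-578 - 82} = \frac{747}{-660} = 747 \left(- \frac{1}{660}\right) = - \frac{249}{220} \approx -1.1318$)
$273 \left(k + Z{\left(-11,d \right)}\right) = 273 \left(- \frac{249}{220} - 4\right) = 273 \left(- \frac{1129}{220}\right) = - \frac{308217}{220}$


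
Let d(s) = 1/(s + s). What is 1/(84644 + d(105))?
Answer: 210/17775241 ≈ 1.1814e-5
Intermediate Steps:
d(s) = 1/(2*s)
1/(84644 + d(105)) = 1/(84644 + (½)/105) = 1/(84644 + (½)*(1/105)) = 1/(84644 + 1/210) = 1/(17775241/210) = 210/17775241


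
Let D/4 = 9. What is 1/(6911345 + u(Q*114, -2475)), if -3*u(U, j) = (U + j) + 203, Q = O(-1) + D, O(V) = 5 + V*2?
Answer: 3/20731861 ≈ 1.4470e-7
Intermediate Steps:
O(V) = 5 + 2*V
D = 36 (D = 4*9 = 36)
Q = 39 (Q = (5 + 2*(-1)) + 36 = (5 - 2) + 36 = 3 + 36 = 39)
u(U, j) = -203/3 - U/3 - j/3 (u(U, j) = -((U + j) + 203)/3 = -(203 + U + j)/3 = -203/3 - U/3 - j/3)
1/(6911345 + u(Q*114, -2475)) = 1/(6911345 + (-203/3 - 13*114 - 1/3*(-2475))) = 1/(6911345 + (-203/3 - 1/3*4446 + 825)) = 1/(6911345 + (-203/3 - 1482 + 825)) = 1/(6911345 - 2174/3) = 1/(20731861/3) = 3/20731861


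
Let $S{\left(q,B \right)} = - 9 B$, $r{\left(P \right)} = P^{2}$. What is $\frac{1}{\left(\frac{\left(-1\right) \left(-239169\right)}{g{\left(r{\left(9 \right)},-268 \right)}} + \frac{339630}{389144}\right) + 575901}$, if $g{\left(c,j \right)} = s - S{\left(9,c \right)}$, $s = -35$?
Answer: $\frac{67516484}{38906137373223} \approx 1.7354 \cdot 10^{-6}$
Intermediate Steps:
$g{\left(c,j \right)} = -35 + 9 c$ ($g{\left(c,j \right)} = -35 - - 9 c = -35 + 9 c$)
$\frac{1}{\left(\frac{\left(-1\right) \left(-239169\right)}{g{\left(r{\left(9 \right)},-268 \right)}} + \frac{339630}{389144}\right) + 575901} = \frac{1}{\left(\frac{\left(-1\right) \left(-239169\right)}{-35 + 9 \cdot 9^{2}} + \frac{339630}{389144}\right) + 575901} = \frac{1}{\left(\frac{239169}{-35 + 9 \cdot 81} + 339630 \cdot \frac{1}{389144}\right) + 575901} = \frac{1}{\left(\frac{239169}{-35 + 729} + \frac{169815}{194572}\right) + 575901} = \frac{1}{\left(\frac{239169}{694} + \frac{169815}{194572}\right) + 575901} = \frac{1}{\frac{23326721139}{67516484} + 575901} = \frac{1}{\frac{38906137373223}{67516484}} = \frac{67516484}{38906137373223}$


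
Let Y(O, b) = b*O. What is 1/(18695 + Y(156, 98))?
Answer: 1/33983 ≈ 2.9426e-5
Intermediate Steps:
Y(O, b) = O*b
1/(18695 + Y(156, 98)) = 1/(18695 + 156*98) = 1/(18695 + 15288) = 1/33983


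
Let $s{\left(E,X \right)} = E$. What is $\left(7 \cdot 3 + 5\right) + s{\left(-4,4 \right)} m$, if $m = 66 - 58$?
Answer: $-6$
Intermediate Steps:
$m = 8$ ($m = 66 - 58 = 8$)
$\left(7 \cdot 3 + 5\right) + s{\left(-4,4 \right)} m = \left(7 \cdot 3 + 5\right) - 32 = \left(21 + 5\right) - 32 = 26 - 32 = -6$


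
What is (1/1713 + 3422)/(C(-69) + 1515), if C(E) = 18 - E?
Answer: 5861887/2744226 ≈ 2.1361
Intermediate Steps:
(1/1713 + 3422)/(C(-69) + 1515) = (1/1713 + 3422)/((18 - 1*(-69)) + 1515) = (1/1713 + 3422)/((18 + 69) + 1515) = 5861887/(1713*(87 + 1515)) = (5861887/1713)/1602 = (5861887/1713)*(1/1602) = 5861887/2744226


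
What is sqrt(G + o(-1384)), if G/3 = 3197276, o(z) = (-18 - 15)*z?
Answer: 50*sqrt(3855) ≈ 3104.4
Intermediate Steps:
o(z) = -33*z
G = 9591828 (G = 3*3197276 = 9591828)
sqrt(G + o(-1384)) = sqrt(9591828 - 33*(-1384)) = sqrt(9591828 + 45672) = sqrt(9637500) = 50*sqrt(3855)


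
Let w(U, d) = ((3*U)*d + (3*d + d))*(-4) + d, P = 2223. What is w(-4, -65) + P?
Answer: 78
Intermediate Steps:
w(U, d) = -15*d - 12*U*d (w(U, d) = (3*U*d + 4*d)*(-4) + d = (4*d + 3*U*d)*(-4) + d = (-16*d - 12*U*d) + d = -15*d - 12*U*d)
w(-4, -65) + P = -3*(-65)*(5 + 4*(-4)) + 2223 = -3*(-65)*(5 - 16) + 2223 = -3*(-65)*(-11) + 2223 = -2145 + 2223 = 78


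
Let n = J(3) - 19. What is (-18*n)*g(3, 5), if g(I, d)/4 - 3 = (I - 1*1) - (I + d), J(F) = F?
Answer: -3456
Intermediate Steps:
g(I, d) = 8 - 4*d (g(I, d) = 12 + 4*((I - 1*1) - (I + d)) = 12 + 4*((I - 1) + (-I - d)) = 12 + 4*((-1 + I) + (-I - d)) = 12 + 4*(-1 - d) = 12 + (-4 - 4*d) = 8 - 4*d)
n = -16 (n = 3 - 19 = -16)
(-18*n)*g(3, 5) = (-18*(-16))*(8 - 4*5) = 288*(8 - 20) = 288*(-12) = -3456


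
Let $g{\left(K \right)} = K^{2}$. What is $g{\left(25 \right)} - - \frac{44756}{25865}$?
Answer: $\frac{16210381}{25865} \approx 626.73$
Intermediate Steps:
$g{\left(25 \right)} - - \frac{44756}{25865} = 25^{2} - - \frac{44756}{25865} = 625 - \left(-44756\right) \frac{1}{25865} = 625 - - \frac{44756}{25865} = 625 + \frac{44756}{25865} = \frac{16210381}{25865}$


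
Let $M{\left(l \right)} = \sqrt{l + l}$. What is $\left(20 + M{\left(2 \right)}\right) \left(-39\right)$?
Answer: $-858$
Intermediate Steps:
$M{\left(l \right)} = \sqrt{2} \sqrt{l}$ ($M{\left(l \right)} = \sqrt{2 l} = \sqrt{2} \sqrt{l}$)
$\left(20 + M{\left(2 \right)}\right) \left(-39\right) = \left(20 + \sqrt{2} \sqrt{2}\right) \left(-39\right) = \left(20 + 2\right) \left(-39\right) = 22 \left(-39\right) = -858$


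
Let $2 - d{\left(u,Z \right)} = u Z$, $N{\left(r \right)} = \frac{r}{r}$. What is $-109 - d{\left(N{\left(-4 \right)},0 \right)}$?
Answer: $-111$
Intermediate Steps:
$N{\left(r \right)} = 1$
$d{\left(u,Z \right)} = 2 - Z u$ ($d{\left(u,Z \right)} = 2 - u Z = 2 - Z u$)
$-109 - d{\left(N{\left(-4 \right)},0 \right)} = -109 - \left(2 - 0 \cdot 1\right) = -109 - \left(2 + 0\right) = -109 - 2 = -111$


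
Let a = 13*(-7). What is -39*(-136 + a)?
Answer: 8853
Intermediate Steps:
a = -91
-39*(-136 + a) = -39*(-136 - 91) = -39*(-227) = 8853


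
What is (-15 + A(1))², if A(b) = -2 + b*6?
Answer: 121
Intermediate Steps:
A(b) = -2 + 6*b
(-15 + A(1))² = (-15 + (-2 + 6*1))² = (-15 + (-2 + 6))² = (-15 + 4)² = (-11)² = 121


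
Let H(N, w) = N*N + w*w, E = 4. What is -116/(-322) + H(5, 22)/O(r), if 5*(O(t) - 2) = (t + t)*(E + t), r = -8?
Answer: 414037/11914 ≈ 34.752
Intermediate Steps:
H(N, w) = N² + w²
O(t) = 2 + 2*t*(4 + t)/5 (O(t) = 2 + ((t + t)*(4 + t))/5 = 2 + ((2*t)*(4 + t))/5 = 2 + (2*t*(4 + t))/5 = 2 + 2*t*(4 + t)/5)
-116/(-322) + H(5, 22)/O(r) = -116/(-322) + (5² + 22²)/(2 + (⅖)*(-8)² + (8/5)*(-8)) = -116*(-1/322) + (25 + 484)/(2 + (⅖)*64 - 64/5) = 58/161 + 509/(2 + 128/5 - 64/5) = 58/161 + 509/(74/5) = 58/161 + 509*(5/74) = 58/161 + 2545/74 = 414037/11914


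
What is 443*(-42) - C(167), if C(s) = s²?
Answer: -46495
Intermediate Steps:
443*(-42) - C(167) = 443*(-42) - 1*167² = -18606 - 1*27889 = -18606 - 27889 = -46495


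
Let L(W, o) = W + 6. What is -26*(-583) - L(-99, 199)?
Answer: 15251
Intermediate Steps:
L(W, o) = 6 + W
-26*(-583) - L(-99, 199) = -26*(-583) - (6 - 99) = 15158 - 1*(-93) = 15158 + 93 = 15251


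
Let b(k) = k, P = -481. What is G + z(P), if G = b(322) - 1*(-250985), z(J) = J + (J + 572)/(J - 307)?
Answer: 197650797/788 ≈ 2.5083e+5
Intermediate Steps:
z(J) = J + (572 + J)/(-307 + J)
G = 251307 (G = 322 - 1*(-250985) = 322 + 250985 = 251307)
G + z(P) = 251307 + (572 + (-481)² - 306*(-481))/(-307 - 481) = 251307 + (572 + 231361 + 147186)/(-788) = 251307 - 1/788*379119 = 251307 - 379119/788 = 197650797/788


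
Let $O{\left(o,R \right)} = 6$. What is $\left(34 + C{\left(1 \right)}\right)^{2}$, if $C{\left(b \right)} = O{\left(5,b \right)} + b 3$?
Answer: $1849$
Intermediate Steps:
$C{\left(b \right)} = 6 + 3 b$ ($C{\left(b \right)} = 6 + b 3 = 6 + 3 b$)
$\left(34 + C{\left(1 \right)}\right)^{2} = \left(34 + \left(6 + 3 \cdot 1\right)\right)^{2} = \left(34 + \left(6 + 3\right)\right)^{2} = \left(34 + 9\right)^{2} = 43^{2} = 1849$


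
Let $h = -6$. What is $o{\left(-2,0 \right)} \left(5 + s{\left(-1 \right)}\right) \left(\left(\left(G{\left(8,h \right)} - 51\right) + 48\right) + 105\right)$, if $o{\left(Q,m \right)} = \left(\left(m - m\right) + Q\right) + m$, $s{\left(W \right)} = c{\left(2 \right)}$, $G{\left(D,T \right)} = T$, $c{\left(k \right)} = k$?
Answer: $-1344$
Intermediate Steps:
$s{\left(W \right)} = 2$
$o{\left(Q,m \right)} = Q + m$ ($o{\left(Q,m \right)} = \left(0 + Q\right) + m = Q + m$)
$o{\left(-2,0 \right)} \left(5 + s{\left(-1 \right)}\right) \left(\left(\left(G{\left(8,h \right)} - 51\right) + 48\right) + 105\right) = \left(-2 + 0\right) \left(5 + 2\right) \left(\left(\left(-6 - 51\right) + 48\right) + 105\right) = \left(-2\right) 7 \left(\left(-57 + 48\right) + 105\right) = - 14 \left(-9 + 105\right) = \left(-14\right) 96 = -1344$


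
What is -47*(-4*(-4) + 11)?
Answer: -1269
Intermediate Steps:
-47*(-4*(-4) + 11) = -47*(16 + 11) = -47*27 = -1269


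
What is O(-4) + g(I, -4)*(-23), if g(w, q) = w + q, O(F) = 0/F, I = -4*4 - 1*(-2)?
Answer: 414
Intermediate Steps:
I = -14 (I = -16 + 2 = -14)
O(F) = 0
g(w, q) = q + w
O(-4) + g(I, -4)*(-23) = 0 + (-4 - 14)*(-23) = 0 - 18*(-23) = 0 + 414 = 414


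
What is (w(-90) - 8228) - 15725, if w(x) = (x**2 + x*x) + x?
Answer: -7843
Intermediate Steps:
w(x) = x + 2*x**2 (w(x) = (x**2 + x**2) + x = 2*x**2 + x = x + 2*x**2)
(w(-90) - 8228) - 15725 = (-90*(1 + 2*(-90)) - 8228) - 15725 = (-90*(1 - 180) - 8228) - 15725 = (-90*(-179) - 8228) - 15725 = (16110 - 8228) - 15725 = 7882 - 15725 = -7843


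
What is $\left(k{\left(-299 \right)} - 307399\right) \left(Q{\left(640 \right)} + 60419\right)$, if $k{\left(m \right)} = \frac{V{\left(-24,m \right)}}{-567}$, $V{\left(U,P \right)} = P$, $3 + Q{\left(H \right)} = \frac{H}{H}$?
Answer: $- \frac{167148841706}{9} \approx -1.8572 \cdot 10^{10}$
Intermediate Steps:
$Q{\left(H \right)} = -2$ ($Q{\left(H \right)} = -3 + \frac{H}{H} = -3 + 1 = -2$)
$k{\left(m \right)} = - \frac{m}{567}$ ($k{\left(m \right)} = \frac{m}{-567} = m \left(- \frac{1}{567}\right) = - \frac{m}{567}$)
$\left(k{\left(-299 \right)} - 307399\right) \left(Q{\left(640 \right)} + 60419\right) = \left(\left(- \frac{1}{567}\right) \left(-299\right) - 307399\right) \left(-2 + 60419\right) = \left(\frac{299}{567} - 307399\right) 60417 = \left(- \frac{174294934}{567}\right) 60417 = - \frac{167148841706}{9}$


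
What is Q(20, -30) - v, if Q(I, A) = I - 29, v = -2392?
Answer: 2383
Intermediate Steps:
Q(I, A) = -29 + I
Q(20, -30) - v = (-29 + 20) - 1*(-2392) = -9 + 2392 = 2383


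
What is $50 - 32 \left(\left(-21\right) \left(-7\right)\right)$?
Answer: $-4654$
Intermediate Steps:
$50 - 32 \left(\left(-21\right) \left(-7\right)\right) = 50 - 4704 = -4654$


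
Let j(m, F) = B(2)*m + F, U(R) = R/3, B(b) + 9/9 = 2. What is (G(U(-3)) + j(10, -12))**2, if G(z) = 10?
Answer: 64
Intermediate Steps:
B(b) = 1 (B(b) = -1 + 2 = 1)
U(R) = R/3 (U(R) = R*(1/3) = R/3)
j(m, F) = F + m (j(m, F) = 1*m + F = m + F = F + m)
(G(U(-3)) + j(10, -12))**2 = (10 + (-12 + 10))**2 = (10 - 2)**2 = 8**2 = 64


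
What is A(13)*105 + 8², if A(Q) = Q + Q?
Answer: 2794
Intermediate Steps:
A(Q) = 2*Q
A(13)*105 + 8² = (2*13)*105 + 8² = 26*105 + 64 = 2730 + 64 = 2794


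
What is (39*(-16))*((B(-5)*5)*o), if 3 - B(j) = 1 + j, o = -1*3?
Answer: 65520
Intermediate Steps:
o = -3
B(j) = 2 - j (B(j) = 3 - (1 + j) = 3 + (-1 - j) = 2 - j)
(39*(-16))*((B(-5)*5)*o) = (39*(-16))*(((2 - 1*(-5))*5)*(-3)) = -624*(2 + 5)*5*(-3) = -624*7*5*(-3) = -21840*(-3) = -624*(-105) = 65520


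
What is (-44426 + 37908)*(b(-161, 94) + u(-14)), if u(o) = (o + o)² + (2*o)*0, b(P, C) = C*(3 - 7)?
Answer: -2659344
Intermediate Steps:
b(P, C) = -4*C (b(P, C) = C*(-4) = -4*C)
u(o) = 4*o² (u(o) = (2*o)² + 0 = 4*o² + 0 = 4*o²)
(-44426 + 37908)*(b(-161, 94) + u(-14)) = (-44426 + 37908)*(-4*94 + 4*(-14)²) = -6518*(-376 + 4*196) = -6518*(-376 + 784) = -6518*408 = -2659344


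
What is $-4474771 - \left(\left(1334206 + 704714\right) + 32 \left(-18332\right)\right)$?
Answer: $-5927067$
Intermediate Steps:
$-4474771 - \left(\left(1334206 + 704714\right) + 32 \left(-18332\right)\right) = -4474771 - \left(2038920 - 586624\right) = -4474771 - 1452296 = -5927067$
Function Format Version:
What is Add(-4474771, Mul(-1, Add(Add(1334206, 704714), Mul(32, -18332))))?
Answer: -5927067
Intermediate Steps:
Add(-4474771, Mul(-1, Add(Add(1334206, 704714), Mul(32, -18332)))) = Add(-4474771, Mul(-1, Add(2038920, -586624))) = Add(-4474771, Mul(-1, 1452296)) = Add(-4474771, -1452296) = -5927067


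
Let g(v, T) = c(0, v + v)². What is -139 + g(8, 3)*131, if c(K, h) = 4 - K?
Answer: 1957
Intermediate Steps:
g(v, T) = 16 (g(v, T) = (4 - 1*0)² = (4 + 0)² = 4² = 16)
-139 + g(8, 3)*131 = -139 + 16*131 = -139 + 2096 = 1957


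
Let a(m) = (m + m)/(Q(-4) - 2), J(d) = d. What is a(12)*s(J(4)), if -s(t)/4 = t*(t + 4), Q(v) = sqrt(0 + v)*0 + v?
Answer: 512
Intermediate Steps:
Q(v) = v (Q(v) = sqrt(v)*0 + v = 0 + v = v)
s(t) = -4*t*(4 + t) (s(t) = -4*t*(t + 4) = -4*t*(4 + t))
a(m) = -m/3 (a(m) = (m + m)/(-4 - 2) = (2*m)/(-6) = (2*m)*(-1/6) = -m/3)
a(12)*s(J(4)) = (-1/3*12)*(-4*4*(4 + 4)) = -(-16)*4*8 = -4*(-128) = 512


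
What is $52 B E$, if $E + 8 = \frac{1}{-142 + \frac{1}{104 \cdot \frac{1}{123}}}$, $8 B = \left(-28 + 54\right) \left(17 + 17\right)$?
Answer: $- \frac{673798944}{14645} \approx -46009.0$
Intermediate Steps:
$B = \frac{221}{2}$ ($B = \frac{\left(-28 + 54\right) \left(17 + 17\right)}{8} = \frac{26 \cdot 34}{8} = \frac{1}{8} \cdot 884 = \frac{221}{2} \approx 110.5$)
$E = - \frac{117264}{14645}$ ($E = -8 + \frac{1}{-142 + \frac{1}{104 \cdot \frac{1}{123}}} = -8 + \frac{1}{-142 + \frac{1}{\frac{104}{123}}} = -8 + \frac{1}{-142 + \frac{123}{104}} = -8 + \frac{1}{- \frac{14645}{104}} = -8 - \frac{104}{14645} = - \frac{117264}{14645} \approx -8.0071$)
$52 B E = 52 \cdot \frac{221}{2} \left(- \frac{117264}{14645}\right) = 5746 \left(- \frac{117264}{14645}\right) = - \frac{673798944}{14645}$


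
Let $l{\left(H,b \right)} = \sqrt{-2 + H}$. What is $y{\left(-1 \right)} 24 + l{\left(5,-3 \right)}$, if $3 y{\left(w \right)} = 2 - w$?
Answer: $24 + \sqrt{3} \approx 25.732$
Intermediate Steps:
$y{\left(w \right)} = \frac{2}{3} - \frac{w}{3}$ ($y{\left(w \right)} = \frac{2 - w}{3} = \frac{2}{3} - \frac{w}{3}$)
$y{\left(-1 \right)} 24 + l{\left(5,-3 \right)} = \left(\frac{2}{3} - - \frac{1}{3}\right) 24 + \sqrt{-2 + 5} = \left(\frac{2}{3} + \frac{1}{3}\right) 24 + \sqrt{3} = 1 \cdot 24 + \sqrt{3} = 24 + \sqrt{3}$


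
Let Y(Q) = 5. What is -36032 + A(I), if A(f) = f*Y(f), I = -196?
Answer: -37012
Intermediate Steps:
A(f) = 5*f (A(f) = f*5 = 5*f)
-36032 + A(I) = -36032 + 5*(-196) = -36032 - 980 = -37012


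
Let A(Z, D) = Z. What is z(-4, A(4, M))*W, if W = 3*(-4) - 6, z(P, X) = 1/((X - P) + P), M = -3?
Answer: -9/2 ≈ -4.5000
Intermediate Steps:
z(P, X) = 1/X
W = -18 (W = -12 - 6 = -18)
z(-4, A(4, M))*W = -18/4 = (1/4)*(-18) = -9/2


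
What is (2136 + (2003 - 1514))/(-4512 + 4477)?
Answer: -75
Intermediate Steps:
(2136 + (2003 - 1514))/(-4512 + 4477) = (2136 + 489)/(-35) = 2625*(-1/35) = -75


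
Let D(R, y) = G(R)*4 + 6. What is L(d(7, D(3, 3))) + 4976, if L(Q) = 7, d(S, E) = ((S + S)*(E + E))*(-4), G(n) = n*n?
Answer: 4983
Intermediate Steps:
G(n) = n**2
D(R, y) = 6 + 4*R**2 (D(R, y) = R**2*4 + 6 = 4*R**2 + 6 = 6 + 4*R**2)
d(S, E) = -16*E*S (d(S, E) = ((2*S)*(2*E))*(-4) = (4*E*S)*(-4) = -16*E*S)
L(d(7, D(3, 3))) + 4976 = 7 + 4976 = 4983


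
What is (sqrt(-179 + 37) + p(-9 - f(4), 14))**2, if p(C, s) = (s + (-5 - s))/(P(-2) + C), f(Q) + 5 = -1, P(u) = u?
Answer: (1 + I*sqrt(142))**2 ≈ -141.0 + 23.833*I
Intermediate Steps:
f(Q) = -6 (f(Q) = -5 - 1 = -6)
p(C, s) = -5/(-2 + C) (p(C, s) = (s + (-5 - s))/(-2 + C) = -5/(-2 + C))
(sqrt(-179 + 37) + p(-9 - f(4), 14))**2 = (sqrt(-179 + 37) - 5/(-2 + (-9 - 1*(-6))))**2 = (sqrt(-142) - 5/(-2 + (-9 + 6)))**2 = (I*sqrt(142) - 5/(-2 - 3))**2 = (I*sqrt(142) - 5/(-5))**2 = (I*sqrt(142) - 5*(-1/5))**2 = (I*sqrt(142) + 1)**2 = (1 + I*sqrt(142))**2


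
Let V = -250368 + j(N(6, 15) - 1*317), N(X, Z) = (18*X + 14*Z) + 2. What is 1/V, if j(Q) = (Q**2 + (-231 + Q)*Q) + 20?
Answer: -1/251023 ≈ -3.9837e-6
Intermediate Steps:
N(X, Z) = 2 + 14*Z + 18*X (N(X, Z) = (14*Z + 18*X) + 2 = 2 + 14*Z + 18*X)
j(Q) = 20 + Q**2 + Q*(-231 + Q) (j(Q) = (Q**2 + Q*(-231 + Q)) + 20 = 20 + Q**2 + Q*(-231 + Q))
V = -251023 (V = -250368 + (20 - 231*((2 + 14*15 + 18*6) - 1*317) + 2*((2 + 14*15 + 18*6) - 1*317)**2) = -250368 + (20 - 231*((2 + 210 + 108) - 317) + 2*((2 + 210 + 108) - 317)**2) = -250368 + (20 - 231*(320 - 317) + 2*(320 - 317)**2) = -250368 + (20 - 231*3 + 2*3**2) = -250368 + (20 - 693 + 2*9) = -250368 + (20 - 693 + 18) = -250368 - 655 = -251023)
1/V = 1/(-251023) = -1/251023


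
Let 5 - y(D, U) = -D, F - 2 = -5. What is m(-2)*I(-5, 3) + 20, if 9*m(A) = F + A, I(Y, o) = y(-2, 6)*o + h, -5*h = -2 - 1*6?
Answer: 127/9 ≈ 14.111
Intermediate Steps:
F = -3 (F = 2 - 5 = -3)
y(D, U) = 5 + D (y(D, U) = 5 - (-1)*D = 5 + D)
h = 8/5 (h = -(-2 - 1*6)/5 = -(-2 - 6)/5 = -⅕*(-8) = 8/5 ≈ 1.6000)
I(Y, o) = 8/5 + 3*o (I(Y, o) = (5 - 2)*o + 8/5 = 3*o + 8/5 = 8/5 + 3*o)
m(A) = -⅓ + A/9 (m(A) = (-3 + A)/9 = -⅓ + A/9)
m(-2)*I(-5, 3) + 20 = (-⅓ + (⅑)*(-2))*(8/5 + 3*3) + 20 = (-⅓ - 2/9)*(8/5 + 9) + 20 = -5/9*53/5 + 20 = -53/9 + 20 = 127/9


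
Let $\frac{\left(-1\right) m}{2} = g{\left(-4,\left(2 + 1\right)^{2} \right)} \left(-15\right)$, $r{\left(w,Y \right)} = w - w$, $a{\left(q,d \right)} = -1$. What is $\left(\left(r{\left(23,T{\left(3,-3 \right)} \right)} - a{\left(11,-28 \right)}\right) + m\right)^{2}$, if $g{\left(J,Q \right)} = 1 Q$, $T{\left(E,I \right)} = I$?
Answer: $73441$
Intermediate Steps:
$g{\left(J,Q \right)} = Q$
$r{\left(w,Y \right)} = 0$
$m = 270$ ($m = - 2 \left(2 + 1\right)^{2} \left(-15\right) = - 2 \cdot 3^{2} \left(-15\right) = - 2 \cdot 9 \left(-15\right) = \left(-2\right) \left(-135\right) = 270$)
$\left(\left(r{\left(23,T{\left(3,-3 \right)} \right)} - a{\left(11,-28 \right)}\right) + m\right)^{2} = \left(\left(0 - -1\right) + 270\right)^{2} = \left(\left(0 + 1\right) + 270\right)^{2} = \left(1 + 270\right)^{2} = 271^{2} = 73441$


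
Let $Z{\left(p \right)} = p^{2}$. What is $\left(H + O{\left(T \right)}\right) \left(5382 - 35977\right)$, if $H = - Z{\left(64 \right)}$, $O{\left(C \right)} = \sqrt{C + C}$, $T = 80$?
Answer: $125317120 - 122380 \sqrt{10} \approx 1.2493 \cdot 10^{8}$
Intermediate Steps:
$O{\left(C \right)} = \sqrt{2} \sqrt{C}$ ($O{\left(C \right)} = \sqrt{2 C} = \sqrt{2} \sqrt{C}$)
$H = -4096$ ($H = - 64^{2} = \left(-1\right) 4096 = -4096$)
$\left(H + O{\left(T \right)}\right) \left(5382 - 35977\right) = \left(-4096 + \sqrt{2} \sqrt{80}\right) \left(5382 - 35977\right) = \left(-4096 + \sqrt{2} \cdot 4 \sqrt{5}\right) \left(-30595\right) = \left(-4096 + 4 \sqrt{10}\right) \left(-30595\right) = 125317120 - 122380 \sqrt{10}$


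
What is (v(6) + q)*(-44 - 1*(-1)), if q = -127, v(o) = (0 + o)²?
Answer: 3913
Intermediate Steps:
v(o) = o²
(v(6) + q)*(-44 - 1*(-1)) = (6² - 127)*(-44 - 1*(-1)) = (36 - 127)*(-44 + 1) = -91*(-43) = 3913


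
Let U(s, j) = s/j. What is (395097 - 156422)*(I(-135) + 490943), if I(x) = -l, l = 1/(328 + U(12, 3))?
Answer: 38902372175625/332 ≈ 1.1718e+11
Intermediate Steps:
l = 1/332 (l = 1/(328 + 12/3) = 1/(328 + 12*(⅓)) = 1/(328 + 4) = 1/332 ≈ 0.0030120)
I(x) = -1/332 (I(x) = -1*1/332 = -1/332)
(395097 - 156422)*(I(-135) + 490943) = (395097 - 156422)*(-1/332 + 490943) = 238675*(162993075/332) = 38902372175625/332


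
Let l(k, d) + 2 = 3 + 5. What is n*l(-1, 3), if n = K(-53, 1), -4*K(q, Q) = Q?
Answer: -3/2 ≈ -1.5000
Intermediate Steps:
l(k, d) = 6 (l(k, d) = -2 + (3 + 5) = -2 + 8 = 6)
K(q, Q) = -Q/4
n = -¼ (n = -¼*1 = -¼ ≈ -0.25000)
n*l(-1, 3) = -¼*6 = -3/2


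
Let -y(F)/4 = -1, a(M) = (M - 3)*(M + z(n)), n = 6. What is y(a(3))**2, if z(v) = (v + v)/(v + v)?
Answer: 16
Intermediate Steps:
z(v) = 1 (z(v) = (2*v)/((2*v)) = (2*v)*(1/(2*v)) = 1)
a(M) = (1 + M)*(-3 + M) (a(M) = (M - 3)*(M + 1) = (-3 + M)*(1 + M) = (1 + M)*(-3 + M))
y(F) = 4 (y(F) = -4*(-1) = 4)
y(a(3))**2 = 4**2 = 16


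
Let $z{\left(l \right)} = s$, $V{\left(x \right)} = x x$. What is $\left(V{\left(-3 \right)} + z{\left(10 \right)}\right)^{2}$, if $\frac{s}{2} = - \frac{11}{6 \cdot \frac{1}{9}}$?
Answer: $576$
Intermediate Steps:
$V{\left(x \right)} = x^{2}$
$s = -33$ ($s = 2 \left(- \frac{11}{6 \cdot \frac{1}{9}}\right) = 2 \left(- \frac{11}{\frac{2}{3}}\right) = 2 \left(\left(-11\right) \frac{3}{2}\right) = 2 \left(- \frac{33}{2}\right) = -33$)
$z{\left(l \right)} = -33$
$\left(V{\left(-3 \right)} + z{\left(10 \right)}\right)^{2} = \left(\left(-3\right)^{2} - 33\right)^{2} = \left(9 - 33\right)^{2} = \left(-24\right)^{2} = 576$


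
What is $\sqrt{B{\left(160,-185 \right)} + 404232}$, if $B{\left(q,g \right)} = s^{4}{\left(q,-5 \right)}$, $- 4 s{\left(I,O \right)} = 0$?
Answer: $2 \sqrt{101058} \approx 635.79$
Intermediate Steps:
$s{\left(I,O \right)} = 0$ ($s{\left(I,O \right)} = \left(- \frac{1}{4}\right) 0 = 0$)
$B{\left(q,g \right)} = 0$ ($B{\left(q,g \right)} = 0^{4} = 0$)
$\sqrt{B{\left(160,-185 \right)} + 404232} = \sqrt{0 + 404232} = \sqrt{404232} = 2 \sqrt{101058}$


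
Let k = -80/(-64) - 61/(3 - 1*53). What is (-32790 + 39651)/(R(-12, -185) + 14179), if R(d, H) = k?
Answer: 686100/1418147 ≈ 0.48380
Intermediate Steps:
k = 247/100 (k = -80*(-1/64) - 61/(3 - 53) = 5/4 - 61/(-50) = 5/4 - 61*(-1/50) = 5/4 + 61/50 = 247/100 ≈ 2.4700)
R(d, H) = 247/100
(-32790 + 39651)/(R(-12, -185) + 14179) = (-32790 + 39651)/(247/100 + 14179) = 6861/(1418147/100) = 6861*(100/1418147) = 686100/1418147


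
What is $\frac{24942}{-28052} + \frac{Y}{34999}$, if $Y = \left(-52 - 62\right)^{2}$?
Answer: $- \frac{254190633}{490895974} \approx -0.51781$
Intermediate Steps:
$Y = 12996$ ($Y = \left(-114\right)^{2} = 12996$)
$\frac{24942}{-28052} + \frac{Y}{34999} = \frac{24942}{-28052} + \frac{12996}{34999} = 24942 \left(- \frac{1}{28052}\right) + 12996 \cdot \frac{1}{34999} = - \frac{12471}{14026} + \frac{12996}{34999} = - \frac{254190633}{490895974}$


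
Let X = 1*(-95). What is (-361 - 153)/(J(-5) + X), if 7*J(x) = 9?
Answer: 1799/328 ≈ 5.4848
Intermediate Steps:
J(x) = 9/7 (J(x) = (⅐)*9 = 9/7)
X = -95
(-361 - 153)/(J(-5) + X) = (-361 - 153)/(9/7 - 95) = -514/(-656/7) = -514*(-7/656) = 1799/328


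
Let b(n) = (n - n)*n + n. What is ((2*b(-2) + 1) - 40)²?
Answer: 1849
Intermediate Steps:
b(n) = n (b(n) = 0*n + n = 0 + n = n)
((2*b(-2) + 1) - 40)² = ((2*(-2) + 1) - 40)² = ((-4 + 1) - 40)² = (-3 - 40)² = (-43)² = 1849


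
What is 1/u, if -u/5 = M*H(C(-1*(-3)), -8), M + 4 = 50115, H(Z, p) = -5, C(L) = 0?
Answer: 1/1252775 ≈ 7.9823e-7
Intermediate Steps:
M = 50111 (M = -4 + 50115 = 50111)
u = 1252775 (u = -250555*(-5) = -5*(-250555) = 1252775)
1/u = 1/1252775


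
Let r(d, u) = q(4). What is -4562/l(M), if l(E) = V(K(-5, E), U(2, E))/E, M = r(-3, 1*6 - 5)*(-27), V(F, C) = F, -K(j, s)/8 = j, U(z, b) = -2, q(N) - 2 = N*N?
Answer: 554283/10 ≈ 55428.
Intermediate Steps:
q(N) = 2 + N² (q(N) = 2 + N*N = 2 + N²)
K(j, s) = -8*j
r(d, u) = 18 (r(d, u) = 2 + 4² = 2 + 16 = 18)
M = -486 (M = 18*(-27) = -486)
l(E) = 40/E (l(E) = (-8*(-5))/E = 40/E)
-4562/l(M) = -4562/(40/(-486)) = -4562/(40*(-1/486)) = -4562/(-20/243) = -4562*(-243/20) = 554283/10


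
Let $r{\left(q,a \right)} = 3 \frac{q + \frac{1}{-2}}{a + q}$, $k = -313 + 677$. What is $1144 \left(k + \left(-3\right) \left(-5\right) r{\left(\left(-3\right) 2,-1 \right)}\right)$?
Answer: $\frac{3249532}{7} \approx 4.6422 \cdot 10^{5}$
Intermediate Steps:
$k = 364$
$r{\left(q,a \right)} = \frac{3 \left(- \frac{1}{2} + q\right)}{a + q}$ ($r{\left(q,a \right)} = 3 \frac{q - \frac{1}{2}}{a + q} = 3 \frac{- \frac{1}{2} + q}{a + q} = \frac{3 \left(- \frac{1}{2} + q\right)}{a + q}$)
$1144 \left(k + \left(-3\right) \left(-5\right) r{\left(\left(-3\right) 2,-1 \right)}\right) = 1144 \left(364 + \left(-3\right) \left(-5\right) \frac{- \frac{3}{2} + 3 \left(\left(-3\right) 2\right)}{-1 - 6}\right) = 1144 \left(364 + 15 \frac{- \frac{3}{2} + 3 \left(-6\right)}{-1 - 6}\right) = 1144 \left(364 + 15 \frac{- \frac{3}{2} - 18}{-7}\right) = 1144 \left(364 + 15 \left(\left(- \frac{1}{7}\right) \left(- \frac{39}{2}\right)\right)\right) = 1144 \left(364 + 15 \cdot \frac{39}{14}\right) = 1144 \left(364 + \frac{585}{14}\right) = 1144 \cdot \frac{5681}{14} = \frac{3249532}{7}$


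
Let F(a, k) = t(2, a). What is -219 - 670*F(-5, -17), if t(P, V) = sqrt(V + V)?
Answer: -219 - 670*I*sqrt(10) ≈ -219.0 - 2118.7*I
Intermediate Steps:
t(P, V) = sqrt(2)*sqrt(V) (t(P, V) = sqrt(2*V) = sqrt(2)*sqrt(V))
F(a, k) = sqrt(2)*sqrt(a)
-219 - 670*F(-5, -17) = -219 - 670*sqrt(2)*sqrt(-5) = -219 - 670*sqrt(2)*I*sqrt(5) = -219 - 670*I*sqrt(10)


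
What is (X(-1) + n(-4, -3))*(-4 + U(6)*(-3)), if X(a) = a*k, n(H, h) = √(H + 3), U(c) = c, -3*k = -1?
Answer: 22/3 - 22*I ≈ 7.3333 - 22.0*I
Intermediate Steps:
k = ⅓ (k = -⅓*(-1) = ⅓ ≈ 0.33333)
n(H, h) = √(3 + H)
X(a) = a/3 (X(a) = a*(⅓) = a/3)
(X(-1) + n(-4, -3))*(-4 + U(6)*(-3)) = ((⅓)*(-1) + √(3 - 4))*(-4 + 6*(-3)) = (-⅓ + √(-1))*(-4 - 18) = (-⅓ + I)*(-22) = 22/3 - 22*I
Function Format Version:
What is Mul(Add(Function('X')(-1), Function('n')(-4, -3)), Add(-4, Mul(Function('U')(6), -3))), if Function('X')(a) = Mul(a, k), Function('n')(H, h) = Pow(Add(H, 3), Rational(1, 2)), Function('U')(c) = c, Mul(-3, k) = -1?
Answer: Add(Rational(22, 3), Mul(-22, I)) ≈ Add(7.3333, Mul(-22.000, I))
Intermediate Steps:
k = Rational(1, 3) (k = Mul(Rational(-1, 3), -1) = Rational(1, 3) ≈ 0.33333)
Function('n')(H, h) = Pow(Add(3, H), Rational(1, 2))
Function('X')(a) = Mul(Rational(1, 3), a) (Function('X')(a) = Mul(a, Rational(1, 3)) = Mul(Rational(1, 3), a))
Mul(Add(Function('X')(-1), Function('n')(-4, -3)), Add(-4, Mul(Function('U')(6), -3))) = Mul(Add(Mul(Rational(1, 3), -1), Pow(Add(3, -4), Rational(1, 2))), Add(-4, Mul(6, -3))) = Mul(Add(Rational(-1, 3), Pow(-1, Rational(1, 2))), Add(-4, -18)) = Mul(Add(Rational(-1, 3), I), -22) = Add(Rational(22, 3), Mul(-22, I))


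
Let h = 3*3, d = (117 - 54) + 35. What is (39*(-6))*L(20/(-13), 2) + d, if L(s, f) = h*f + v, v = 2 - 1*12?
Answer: -1774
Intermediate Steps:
d = 98 (d = 63 + 35 = 98)
h = 9
v = -10 (v = 2 - 12 = -10)
L(s, f) = -10 + 9*f (L(s, f) = 9*f - 10 = -10 + 9*f)
(39*(-6))*L(20/(-13), 2) + d = (39*(-6))*(-10 + 9*2) + 98 = -234*(-10 + 18) + 98 = -234*8 + 98 = -1872 + 98 = -1774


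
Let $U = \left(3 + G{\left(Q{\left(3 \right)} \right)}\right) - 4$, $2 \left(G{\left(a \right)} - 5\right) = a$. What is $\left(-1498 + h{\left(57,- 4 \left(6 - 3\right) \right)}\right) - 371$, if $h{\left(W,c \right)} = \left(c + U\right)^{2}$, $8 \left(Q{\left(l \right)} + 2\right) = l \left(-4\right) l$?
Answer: $- \frac{27879}{16} \approx -1742.4$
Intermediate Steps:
$Q{\left(l \right)} = -2 - \frac{l^{2}}{2}$ ($Q{\left(l \right)} = -2 + \frac{l \left(-4\right) l}{8} = -2 + \frac{- 4 l l}{8} = -2 + \frac{\left(-4\right) l^{2}}{8} = -2 - \frac{l^{2}}{2}$)
$G{\left(a \right)} = 5 + \frac{a}{2}$
$U = \frac{3}{4}$ ($U = \left(3 + \left(5 + \frac{-2 - \frac{3^{2}}{2}}{2}\right)\right) - 4 = \left(3 + \left(5 + \frac{-2 - \frac{9}{2}}{2}\right)\right) - 4 = \left(3 + \left(5 + \frac{1}{2} \left(- \frac{13}{2}\right)\right)\right) - 4 = \left(3 + \left(5 - \frac{13}{4}\right)\right) - 4 = \left(3 + \frac{7}{4}\right) - 4 = \frac{19}{4} - 4 = \frac{3}{4} \approx 0.75$)
$h{\left(W,c \right)} = \left(\frac{3}{4} + c\right)^{2}$ ($h{\left(W,c \right)} = \left(c + \frac{3}{4}\right)^{2} = \left(\frac{3}{4} + c\right)^{2}$)
$\left(-1498 + h{\left(57,- 4 \left(6 - 3\right) \right)}\right) - 371 = \left(-1498 + \frac{\left(3 + 4 \left(- 4 \left(6 - 3\right)\right)\right)^{2}}{16}\right) - 371 = \left(-1498 + \frac{\left(3 + 4 \left(\left(-4\right) 3\right)\right)^{2}}{16}\right) - 371 = \left(-1498 + \frac{\left(3 + 4 \left(-12\right)\right)^{2}}{16}\right) - 371 = \left(-1498 + \frac{\left(3 - 48\right)^{2}}{16}\right) - 371 = \left(-1498 + \frac{\left(-45\right)^{2}}{16}\right) - 371 = \left(-1498 + \frac{1}{16} \cdot 2025\right) - 371 = \left(-1498 + \frac{2025}{16}\right) - 371 = - \frac{21943}{16} - 371 = - \frac{27879}{16}$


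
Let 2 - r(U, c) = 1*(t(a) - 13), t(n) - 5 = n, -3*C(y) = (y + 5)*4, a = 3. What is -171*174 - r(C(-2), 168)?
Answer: -29761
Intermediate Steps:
C(y) = -20/3 - 4*y/3 (C(y) = -(y + 5)*4/3 = -(5 + y)*4/3 = -(20 + 4*y)/3 = -20/3 - 4*y/3)
t(n) = 5 + n
r(U, c) = 7 (r(U, c) = 2 - ((5 + 3) - 13) = 2 - (8 - 13) = 2 - (-5) = 2 - 1*(-5) = 2 + 5 = 7)
-171*174 - r(C(-2), 168) = -171*174 - 1*7 = -29754 - 7 = -29761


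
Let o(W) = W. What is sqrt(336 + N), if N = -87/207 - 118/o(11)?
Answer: 19*sqrt(518397)/759 ≈ 18.024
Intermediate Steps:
N = -8461/759 (N = -87/207 - 118/11 = -87*1/207 - 118*1/11 = -29/69 - 118/11 = -8461/759 ≈ -11.148)
sqrt(336 + N) = sqrt(336 - 8461/759) = sqrt(246563/759) = 19*sqrt(518397)/759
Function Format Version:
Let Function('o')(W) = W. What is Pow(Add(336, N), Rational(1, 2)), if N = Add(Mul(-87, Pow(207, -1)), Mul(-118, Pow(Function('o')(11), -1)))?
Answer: Mul(Rational(19, 759), Pow(518397, Rational(1, 2))) ≈ 18.024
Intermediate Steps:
N = Rational(-8461, 759) (N = Add(Mul(-87, Pow(207, -1)), Mul(-118, Pow(11, -1))) = Add(Mul(-87, Rational(1, 207)), Mul(-118, Rational(1, 11))) = Add(Rational(-29, 69), Rational(-118, 11)) = Rational(-8461, 759) ≈ -11.148)
Pow(Add(336, N), Rational(1, 2)) = Pow(Add(336, Rational(-8461, 759)), Rational(1, 2)) = Pow(Rational(246563, 759), Rational(1, 2)) = Mul(Rational(19, 759), Pow(518397, Rational(1, 2)))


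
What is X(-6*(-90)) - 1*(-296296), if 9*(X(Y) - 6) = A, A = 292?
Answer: 2667010/9 ≈ 2.9633e+5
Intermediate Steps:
X(Y) = 346/9 (X(Y) = 6 + (⅑)*292 = 6 + 292/9 = 346/9)
X(-6*(-90)) - 1*(-296296) = 346/9 - 1*(-296296) = 346/9 + 296296 = 2667010/9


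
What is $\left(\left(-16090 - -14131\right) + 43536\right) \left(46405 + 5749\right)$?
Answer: $2168406858$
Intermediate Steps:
$\left(\left(-16090 - -14131\right) + 43536\right) \left(46405 + 5749\right) = \left(\left(-16090 + 14131\right) + 43536\right) 52154 = \left(-1959 + 43536\right) 52154 = 41577 \cdot 52154 = 2168406858$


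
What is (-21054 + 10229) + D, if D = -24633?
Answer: -35458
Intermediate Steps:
(-21054 + 10229) + D = (-21054 + 10229) - 24633 = -10825 - 24633 = -35458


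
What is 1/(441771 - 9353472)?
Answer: -1/8911701 ≈ -1.1221e-7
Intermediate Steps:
1/(441771 - 9353472) = 1/(-8911701) = -1/8911701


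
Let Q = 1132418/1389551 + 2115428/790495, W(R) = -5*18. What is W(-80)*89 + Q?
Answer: -8794614607277712/1098433117745 ≈ -8006.5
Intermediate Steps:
W(R) = -90
Q = 3834665859738/1098433117745 (Q = 1132418*(1/1389551) + 2115428*(1/790495) = 1132418/1389551 + 2115428/790495 = 3834665859738/1098433117745 ≈ 3.4910)
W(-80)*89 + Q = -90*89 + 3834665859738/1098433117745 = -8010 + 3834665859738/1098433117745 = -8794614607277712/1098433117745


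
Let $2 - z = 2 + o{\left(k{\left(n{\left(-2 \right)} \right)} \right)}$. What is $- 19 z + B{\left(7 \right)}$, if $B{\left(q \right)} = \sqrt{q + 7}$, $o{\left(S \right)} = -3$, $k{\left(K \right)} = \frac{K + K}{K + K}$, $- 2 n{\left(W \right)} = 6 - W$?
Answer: $-57 + \sqrt{14} \approx -53.258$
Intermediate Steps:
$n{\left(W \right)} = -3 + \frac{W}{2}$ ($n{\left(W \right)} = - \frac{6 - W}{2} = -3 + \frac{W}{2}$)
$k{\left(K \right)} = 1$ ($k{\left(K \right)} = \frac{2 K}{2 K} = 2 K \frac{1}{2 K} = 1$)
$z = 3$ ($z = 2 - \left(2 - 3\right) = 2 - -1 = 2 + 1 = 3$)
$B{\left(q \right)} = \sqrt{7 + q}$
$- 19 z + B{\left(7 \right)} = \left(-19\right) 3 + \sqrt{7 + 7} = -57 + \sqrt{14}$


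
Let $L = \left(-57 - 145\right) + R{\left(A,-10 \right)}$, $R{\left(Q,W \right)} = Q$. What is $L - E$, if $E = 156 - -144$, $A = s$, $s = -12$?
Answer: $-514$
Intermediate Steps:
$A = -12$
$L = -214$ ($L = \left(-57 - 145\right) - 12 = -202 - 12 = -214$)
$E = 300$ ($E = 156 + 144 = 300$)
$L - E = -214 - 300 = -514$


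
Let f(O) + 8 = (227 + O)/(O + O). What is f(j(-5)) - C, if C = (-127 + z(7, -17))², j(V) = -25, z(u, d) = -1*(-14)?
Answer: -319526/25 ≈ -12781.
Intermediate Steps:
z(u, d) = 14
f(O) = -8 + (227 + O)/(2*O) (f(O) = -8 + (227 + O)/(O + O) = -8 + (227 + O)/((2*O)) = -8 + (227 + O)*(1/(2*O)) = -8 + (227 + O)/(2*O))
C = 12769 (C = (-127 + 14)² = (-113)² = 12769)
f(j(-5)) - C = (½)*(227 - 15*(-25))/(-25) - 1*12769 = (½)*(-1/25)*(227 + 375) - 12769 = (½)*(-1/25)*602 - 12769 = -301/25 - 12769 = -319526/25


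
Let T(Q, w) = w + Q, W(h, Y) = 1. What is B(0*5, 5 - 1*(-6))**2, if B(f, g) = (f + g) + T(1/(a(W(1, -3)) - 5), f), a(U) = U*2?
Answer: 1024/9 ≈ 113.78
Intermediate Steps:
a(U) = 2*U
T(Q, w) = Q + w
B(f, g) = -1/3 + g + 2*f (B(f, g) = (f + g) + (1/(2*1 - 5) + f) = (f + g) + (1/(2 - 5) + f) = (f + g) + (1/(-3) + f) = (f + g) + (-1/3 + f) = -1/3 + g + 2*f)
B(0*5, 5 - 1*(-6))**2 = (-1/3 + (5 - 1*(-6)) + 2*(0*5))**2 = (-1/3 + (5 + 6) + 2*0)**2 = (-1/3 + 11 + 0)**2 = (32/3)**2 = 1024/9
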